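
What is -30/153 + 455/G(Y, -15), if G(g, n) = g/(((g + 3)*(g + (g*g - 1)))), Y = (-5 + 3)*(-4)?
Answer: 18123025/408 ≈ 44419.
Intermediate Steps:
Y = 8 (Y = -2*(-4) = 8)
G(g, n) = g/((3 + g)*(-1 + g + g²)) (G(g, n) = g/(((3 + g)*(g + (g² - 1)))) = g/(((3 + g)*(g + (-1 + g²)))) = g/(((3 + g)*(-1 + g + g²))) = g*(1/((3 + g)*(-1 + g + g²))) = g/((3 + g)*(-1 + g + g²)))
-30/153 + 455/G(Y, -15) = -30/153 + 455/((8/(-3 + 8³ + 2*8 + 4*8²))) = -30*1/153 + 455/((8/(-3 + 512 + 16 + 4*64))) = -10/51 + 455/((8/(-3 + 512 + 16 + 256))) = -10/51 + 455/((8/781)) = -10/51 + 455/((8*(1/781))) = -10/51 + 455/(8/781) = -10/51 + 455*(781/8) = -10/51 + 355355/8 = 18123025/408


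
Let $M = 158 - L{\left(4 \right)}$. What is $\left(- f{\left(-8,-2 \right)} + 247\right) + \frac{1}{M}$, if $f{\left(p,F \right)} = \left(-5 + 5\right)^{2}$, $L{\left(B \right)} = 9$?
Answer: $\frac{36804}{149} \approx 247.01$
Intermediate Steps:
$f{\left(p,F \right)} = 0$ ($f{\left(p,F \right)} = 0^{2} = 0$)
$M = 149$ ($M = 158 - 9 = 149$)
$\left(- f{\left(-8,-2 \right)} + 247\right) + \frac{1}{M} = \left(\left(-1\right) 0 + 247\right) + \frac{1}{149} = \left(0 + 247\right) + \frac{1}{149} = 247 + \frac{1}{149} = \frac{36804}{149}$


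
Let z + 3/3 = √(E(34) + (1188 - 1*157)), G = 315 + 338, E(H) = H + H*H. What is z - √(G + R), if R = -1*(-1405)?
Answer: -1 + √2221 - 7*√42 ≈ 0.76230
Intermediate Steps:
E(H) = H + H²
G = 653
R = 1405
z = -1 + √2221 (z = -1 + √(34*(1 + 34) + (1188 - 1*157)) = -1 + √(34*35 + (1188 - 157)) = -1 + √(1190 + 1031) = -1 + √2221 ≈ 46.128)
z - √(G + R) = (-1 + √2221) - √(653 + 1405) = (-1 + √2221) - √2058 = (-1 + √2221) - 7*√42 = -1 + √2221 - 7*√42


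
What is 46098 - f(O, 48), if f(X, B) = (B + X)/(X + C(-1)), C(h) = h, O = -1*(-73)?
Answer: 3318935/72 ≈ 46096.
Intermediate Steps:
O = 73
f(X, B) = (B + X)/(-1 + X) (f(X, B) = (B + X)/(X - 1) = (B + X)/(-1 + X))
46098 - f(O, 48) = 46098 - (48 + 73)/(-1 + 73) = 46098 - 121/72 = 3318935/72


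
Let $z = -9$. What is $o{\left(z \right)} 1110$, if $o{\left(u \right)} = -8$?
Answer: $-8880$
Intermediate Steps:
$o{\left(z \right)} 1110 = \left(-8\right) 1110 = -8880$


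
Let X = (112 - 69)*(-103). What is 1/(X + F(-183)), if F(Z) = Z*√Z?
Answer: I/(-4429*I + 183*√183) ≈ -0.00017204 + 9.6159e-5*I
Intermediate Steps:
F(Z) = Z^(3/2)
X = -4429 (X = 43*(-103) = -4429)
1/(X + F(-183)) = 1/(-4429 + (-183)^(3/2)) = 1/(-4429 - 183*I*√183)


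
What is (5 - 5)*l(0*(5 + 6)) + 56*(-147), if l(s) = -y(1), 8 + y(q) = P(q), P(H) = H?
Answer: -8232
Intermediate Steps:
y(q) = -8 + q
l(s) = 7 (l(s) = -(-8 + 1) = -1*(-7) = 7)
(5 - 5)*l(0*(5 + 6)) + 56*(-147) = (5 - 5)*7 + 56*(-147) = 0*7 - 8232 = 0 - 8232 = -8232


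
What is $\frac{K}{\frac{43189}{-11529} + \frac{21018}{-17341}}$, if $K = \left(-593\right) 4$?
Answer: $\frac{474220650708}{991256971} \approx 478.4$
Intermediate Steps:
$K = -2372$
$\frac{K}{\frac{43189}{-11529} + \frac{21018}{-17341}} = - \frac{2372}{\frac{43189}{-11529} + \frac{21018}{-17341}} = - \frac{2372}{43189 \left(- \frac{1}{11529}\right) + 21018 \left(- \frac{1}{17341}\right)} = - \frac{2372}{- \frac{43189}{11529} - \frac{21018}{17341}} = - \frac{2372}{- \frac{991256971}{199924389}} = \left(-2372\right) \left(- \frac{199924389}{991256971}\right) = \frac{474220650708}{991256971}$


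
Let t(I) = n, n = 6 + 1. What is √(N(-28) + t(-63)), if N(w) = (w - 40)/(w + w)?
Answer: √1610/14 ≈ 2.8661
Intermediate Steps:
n = 7
t(I) = 7
N(w) = (-40 + w)/(2*w) (N(w) = (-40 + w)/((2*w)) = (-40 + w)*(1/(2*w)) = (-40 + w)/(2*w))
√(N(-28) + t(-63)) = √((½)*(-40 - 28)/(-28) + 7) = √((½)*(-1/28)*(-68) + 7) = √(17/14 + 7) = √(115/14) = √1610/14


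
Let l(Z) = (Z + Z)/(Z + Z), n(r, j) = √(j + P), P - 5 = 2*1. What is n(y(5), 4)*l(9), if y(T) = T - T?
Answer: √11 ≈ 3.3166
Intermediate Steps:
P = 7 (P = 5 + 2*1 = 5 + 2 = 7)
y(T) = 0
n(r, j) = √(7 + j) (n(r, j) = √(j + 7) = √(7 + j))
l(Z) = 1 (l(Z) = (2*Z)/((2*Z)) = (2*Z)*(1/(2*Z)) = 1)
n(y(5), 4)*l(9) = √(7 + 4)*1 = √11*1 = √11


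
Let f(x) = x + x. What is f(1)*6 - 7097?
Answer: -7085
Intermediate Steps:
f(x) = 2*x
f(1)*6 - 7097 = (2*1)*6 - 7097 = 2*6 - 7097 = 12 - 7097 = -7085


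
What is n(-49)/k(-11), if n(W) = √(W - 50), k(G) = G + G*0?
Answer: -3*I*√11/11 ≈ -0.90453*I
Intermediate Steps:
k(G) = G (k(G) = G + 0 = G)
n(W) = √(-50 + W)
n(-49)/k(-11) = √(-50 - 49)/(-11) = √(-99)*(-1/11) = (3*I*√11)*(-1/11) = -3*I*√11/11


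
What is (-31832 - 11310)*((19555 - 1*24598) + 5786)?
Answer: -32054506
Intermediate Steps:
(-31832 - 11310)*((19555 - 1*24598) + 5786) = -43142*((19555 - 24598) + 5786) = -43142*(-5043 + 5786) = -43142*743 = -32054506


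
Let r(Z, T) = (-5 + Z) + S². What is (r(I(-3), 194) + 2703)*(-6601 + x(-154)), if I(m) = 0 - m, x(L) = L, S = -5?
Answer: -18414130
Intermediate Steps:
I(m) = -m
r(Z, T) = 20 + Z (r(Z, T) = (-5 + Z) + (-5)² = (-5 + Z) + 25 = 20 + Z)
(r(I(-3), 194) + 2703)*(-6601 + x(-154)) = ((20 - 1*(-3)) + 2703)*(-6601 - 154) = ((20 + 3) + 2703)*(-6755) = (23 + 2703)*(-6755) = 2726*(-6755) = -18414130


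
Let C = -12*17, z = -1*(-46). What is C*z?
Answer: -9384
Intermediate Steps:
z = 46
C = -204
C*z = -204*46 = -9384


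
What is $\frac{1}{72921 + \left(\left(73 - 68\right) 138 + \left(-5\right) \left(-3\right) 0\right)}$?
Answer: $\frac{1}{73611} \approx 1.3585 \cdot 10^{-5}$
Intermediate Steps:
$\frac{1}{72921 + \left(\left(73 - 68\right) 138 + \left(-5\right) \left(-3\right) 0\right)} = \frac{1}{72921 + \left(\left(73 - 68\right) 138 + 15 \cdot 0\right)} = \frac{1}{72921 + \left(5 \cdot 138 + 0\right)} = \frac{1}{72921 + \left(690 + 0\right)} = \frac{1}{72921 + 690} = \frac{1}{73611}$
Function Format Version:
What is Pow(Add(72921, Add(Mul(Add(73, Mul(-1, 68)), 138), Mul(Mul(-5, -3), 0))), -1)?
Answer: Rational(1, 73611) ≈ 1.3585e-5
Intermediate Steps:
Pow(Add(72921, Add(Mul(Add(73, Mul(-1, 68)), 138), Mul(Mul(-5, -3), 0))), -1) = Pow(Add(72921, Add(Mul(Add(73, -68), 138), Mul(15, 0))), -1) = Pow(Add(72921, Add(Mul(5, 138), 0)), -1) = Pow(Add(72921, Add(690, 0)), -1) = Pow(Add(72921, 690), -1) = Pow(73611, -1) = Rational(1, 73611)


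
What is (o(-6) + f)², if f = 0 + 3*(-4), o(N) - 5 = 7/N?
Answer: 2401/36 ≈ 66.694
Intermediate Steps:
o(N) = 5 + 7/N
f = -12 (f = 0 - 12 = -12)
(o(-6) + f)² = ((5 + 7/(-6)) - 12)² = ((5 + 7*(-⅙)) - 12)² = ((5 - 7/6) - 12)² = (23/6 - 12)² = (-49/6)² = 2401/36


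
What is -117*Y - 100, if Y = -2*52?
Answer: 12068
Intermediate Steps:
Y = -104
-117*Y - 100 = -117*(-104) - 100 = 12168 - 100 = 12068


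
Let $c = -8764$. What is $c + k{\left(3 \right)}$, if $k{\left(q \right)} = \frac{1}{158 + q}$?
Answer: $- \frac{1411003}{161} \approx -8764.0$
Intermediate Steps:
$c + k{\left(3 \right)} = -8764 + \frac{1}{158 + 3} = -8764 + \frac{1}{161} = - \frac{1411003}{161}$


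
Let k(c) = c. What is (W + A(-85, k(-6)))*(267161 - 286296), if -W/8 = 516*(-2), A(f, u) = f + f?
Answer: -154725610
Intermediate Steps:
A(f, u) = 2*f
W = 8256 (W = -4128*(-2) = -8*(-1032) = 8256)
(W + A(-85, k(-6)))*(267161 - 286296) = (8256 + 2*(-85))*(267161 - 286296) = (8256 - 170)*(-19135) = 8086*(-19135) = -154725610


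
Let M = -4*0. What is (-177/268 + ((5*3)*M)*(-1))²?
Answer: 31329/71824 ≈ 0.43619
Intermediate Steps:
M = 0
(-177/268 + ((5*3)*M)*(-1))² = (-177/268 + ((5*3)*0)*(-1))² = (-177*1/268 + (15*0)*(-1))² = (-177/268 + 0*(-1))² = (-177/268 + 0)² = (-177/268)² = 31329/71824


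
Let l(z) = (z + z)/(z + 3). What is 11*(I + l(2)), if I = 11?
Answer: 649/5 ≈ 129.80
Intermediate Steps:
l(z) = 2*z/(3 + z) (l(z) = (2*z)/(3 + z) = 2*z/(3 + z))
11*(I + l(2)) = 11*(11 + 2*2/(3 + 2)) = 11*(11 + 2*2/5) = 11*(11 + 2*2*(1/5)) = 11*(11 + 4/5) = 11*(59/5) = 649/5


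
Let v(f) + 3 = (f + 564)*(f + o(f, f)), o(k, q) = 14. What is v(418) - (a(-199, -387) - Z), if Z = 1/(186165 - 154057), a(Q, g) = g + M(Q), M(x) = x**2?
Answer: 12361804757/32108 ≈ 3.8501e+5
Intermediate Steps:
a(Q, g) = g + Q**2
v(f) = -3 + (14 + f)*(564 + f) (v(f) = -3 + (f + 564)*(f + 14) = -3 + (564 + f)*(14 + f) = -3 + (14 + f)*(564 + f))
Z = 1/32108 ≈ 3.1145e-5
v(418) - (a(-199, -387) - Z) = (7893 + 418**2 + 578*418) - ((-387 + (-199)**2) - 1*1/32108) = (7893 + 174724 + 241604) - ((-387 + 39601) - 1/32108) = 424221 - (39214 - 1/32108) = 424221 - 1*1259083111/32108 = 424221 - 1259083111/32108 = 12361804757/32108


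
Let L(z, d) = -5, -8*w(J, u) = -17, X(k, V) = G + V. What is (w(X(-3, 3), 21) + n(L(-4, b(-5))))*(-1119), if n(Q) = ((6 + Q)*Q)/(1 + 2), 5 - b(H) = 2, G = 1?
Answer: -4103/8 ≈ -512.88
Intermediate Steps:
X(k, V) = 1 + V
w(J, u) = 17/8 (w(J, u) = -⅛*(-17) = 17/8)
b(H) = 3 (b(H) = 5 - 1*2 = 5 - 2 = 3)
n(Q) = Q*(6 + Q)/3 (n(Q) = (Q*(6 + Q))/3 = (Q*(6 + Q))*(⅓) = Q*(6 + Q)/3)
(w(X(-3, 3), 21) + n(L(-4, b(-5))))*(-1119) = (17/8 + (⅓)*(-5)*(6 - 5))*(-1119) = (17/8 + (⅓)*(-5)*1)*(-1119) = (17/8 - 5/3)*(-1119) = (11/24)*(-1119) = -4103/8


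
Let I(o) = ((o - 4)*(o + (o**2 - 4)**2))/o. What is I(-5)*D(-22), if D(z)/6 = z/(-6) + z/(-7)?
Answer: 1122264/35 ≈ 32065.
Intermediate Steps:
D(z) = -13*z/7 (D(z) = 6*(z/(-6) + z/(-7)) = 6*(z*(-1/6) + z*(-1/7)) = 6*(-z/6 - z/7) = 6*(-13*z/42) = -13*z/7)
I(o) = (-4 + o)*(o + (-4 + o**2)**2)/o (I(o) = ((-4 + o)*(o + (-4 + o**2)**2))/o = (-4 + o)*(o + (-4 + o**2)**2)/o)
I(-5)*D(-22) = (-4 - 5 + (-4 + (-5)**2)**2 - 4*(-4 + (-5)**2)**2/(-5))*(-13/7*(-22)) = (-4 - 5 + (-4 + 25)**2 - 4*(-1/5)*(-4 + 25)**2)*(286/7) = (-4 - 5 + 21**2 - 4*(-1/5)*21**2)*(286/7) = (-4 - 5 + 441 - 4*(-1/5)*441)*(286/7) = (-4 - 5 + 441 + 1764/5)*(286/7) = (3924/5)*(286/7) = 1122264/35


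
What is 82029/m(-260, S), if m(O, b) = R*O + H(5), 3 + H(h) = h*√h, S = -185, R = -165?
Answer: 3518798013/1840152484 - 410145*√5/1840152484 ≈ 1.9117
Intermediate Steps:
H(h) = -3 + h^(3/2) (H(h) = -3 + h*√h = -3 + h^(3/2))
m(O, b) = -3 - 165*O + 5*√5 (m(O, b) = -165*O + (-3 + 5^(3/2)) = -165*O + (-3 + 5*√5) = -3 - 165*O + 5*√5)
82029/m(-260, S) = 82029/(-3 - 165*(-260) + 5*√5) = 82029/(-3 + 42900 + 5*√5) = 82029/(42897 + 5*√5)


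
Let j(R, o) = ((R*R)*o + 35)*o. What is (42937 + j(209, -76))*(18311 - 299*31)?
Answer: 2281673949786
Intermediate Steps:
j(R, o) = o*(35 + o*R²) (j(R, o) = (R²*o + 35)*o = (o*R² + 35)*o = (35 + o*R²)*o = o*(35 + o*R²))
(42937 + j(209, -76))*(18311 - 299*31) = (42937 - 76*(35 - 76*209²))*(18311 - 299*31) = (42937 - 76*(35 - 76*43681))*(18311 - 9269) = (42937 - 76*(35 - 3319756))*9042 = (42937 - 76*(-3319721))*9042 = (42937 + 252298796)*9042 = 252341733*9042 = 2281673949786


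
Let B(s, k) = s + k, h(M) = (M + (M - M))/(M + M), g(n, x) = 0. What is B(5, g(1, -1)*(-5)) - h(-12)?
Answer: 9/2 ≈ 4.5000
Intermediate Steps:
h(M) = ½ (h(M) = (M + 0)/((2*M)) = M*(1/(2*M)) = ½)
B(s, k) = k + s
B(5, g(1, -1)*(-5)) - h(-12) = (0*(-5) + 5) - 1*½ = (0 + 5) - ½ = 5 - ½ = 9/2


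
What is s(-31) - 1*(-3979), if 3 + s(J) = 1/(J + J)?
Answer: 246511/62 ≈ 3976.0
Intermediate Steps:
s(J) = -3 + 1/(2*J) (s(J) = -3 + 1/(J + J) = -3 + 1/(2*J))
s(-31) - 1*(-3979) = (-3 + (½)/(-31)) - 1*(-3979) = (-3 + (½)*(-1/31)) + 3979 = (-3 - 1/62) + 3979 = -187/62 + 3979 = 246511/62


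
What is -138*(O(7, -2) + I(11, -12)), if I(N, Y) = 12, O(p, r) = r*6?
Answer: 0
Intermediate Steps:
O(p, r) = 6*r
-138*(O(7, -2) + I(11, -12)) = -138*(6*(-2) + 12) = -138*(-12 + 12) = -138*0 = 0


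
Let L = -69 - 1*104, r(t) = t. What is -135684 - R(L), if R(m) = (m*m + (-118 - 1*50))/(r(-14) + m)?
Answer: -25343147/187 ≈ -1.3552e+5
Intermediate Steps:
L = -173 (L = -69 - 104 = -173)
R(m) = (-168 + m²)/(-14 + m) (R(m) = (m*m + (-118 - 1*50))/(-14 + m) = (m² + (-118 - 50))/(-14 + m) = (m² - 168)/(-14 + m) = (-168 + m²)/(-14 + m))
-135684 - R(L) = -135684 - (-168 + (-173)²)/(-14 - 173) = -135684 - (-168 + 29929)/(-187) = -135684 - (-1)*29761/187 = -135684 - 1*(-29761/187) = -135684 + 29761/187 = -25343147/187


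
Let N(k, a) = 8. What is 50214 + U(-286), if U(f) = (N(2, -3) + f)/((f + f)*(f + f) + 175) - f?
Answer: 16531629222/327359 ≈ 50500.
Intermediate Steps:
U(f) = -f + (8 + f)/(175 + 4*f**2) (U(f) = (8 + f)/((f + f)*(f + f) + 175) - f = (8 + f)/((2*f)*(2*f) + 175) - f = (8 + f)/(4*f**2 + 175) - f = (8 + f)/(175 + 4*f**2) - f = -f + (8 + f)/(175 + 4*f**2))
50214 + U(-286) = 50214 + 2*(4 - 87*(-286) - 2*(-286)**3)/(175 + 4*(-286)**2) = 50214 + 2*(4 + 24882 - 2*(-23393656))/(175 + 4*81796) = 50214 + 2*(4 + 24882 + 46787312)/(175 + 327184) = 50214 + 2*46812198/327359 = 50214 + 2*(1/327359)*46812198 = 50214 + 93624396/327359 = 16531629222/327359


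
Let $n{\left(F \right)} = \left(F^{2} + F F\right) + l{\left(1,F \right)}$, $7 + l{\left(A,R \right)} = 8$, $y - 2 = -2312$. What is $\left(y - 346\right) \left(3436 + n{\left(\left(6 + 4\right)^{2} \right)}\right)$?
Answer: $-62248672$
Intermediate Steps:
$y = -2310$ ($y = 2 - 2312 = -2310$)
$l{\left(A,R \right)} = 1$ ($l{\left(A,R \right)} = -7 + 8 = 1$)
$n{\left(F \right)} = 1 + 2 F^{2}$ ($n{\left(F \right)} = \left(F^{2} + F F\right) + 1 = \left(F^{2} + F^{2}\right) + 1 = 2 F^{2} + 1 = 1 + 2 F^{2}$)
$\left(y - 346\right) \left(3436 + n{\left(\left(6 + 4\right)^{2} \right)}\right) = \left(-2310 - 346\right) \left(3436 + \left(1 + 2 \left(\left(6 + 4\right)^{2}\right)^{2}\right)\right) = - 2656 \left(3436 + \left(1 + 2 \left(10^{2}\right)^{2}\right)\right) = - 2656 \left(3436 + \left(1 + 2 \cdot 100^{2}\right)\right) = - 2656 \left(3436 + \left(1 + 2 \cdot 10000\right)\right) = - 2656 \left(3436 + \left(1 + 20000\right)\right) = - 2656 \left(3436 + 20001\right) = \left(-2656\right) 23437 = -62248672$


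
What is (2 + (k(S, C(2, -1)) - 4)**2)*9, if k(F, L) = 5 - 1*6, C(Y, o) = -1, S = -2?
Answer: 243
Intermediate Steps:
k(F, L) = -1 (k(F, L) = 5 - 6 = -1)
(2 + (k(S, C(2, -1)) - 4)**2)*9 = (2 + (-1 - 4)**2)*9 = (2 + (-5)**2)*9 = (2 + 25)*9 = 27*9 = 243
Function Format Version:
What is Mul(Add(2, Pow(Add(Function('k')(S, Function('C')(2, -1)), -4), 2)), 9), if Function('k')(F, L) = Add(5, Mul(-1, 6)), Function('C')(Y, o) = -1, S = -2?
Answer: 243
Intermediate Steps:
Function('k')(F, L) = -1 (Function('k')(F, L) = Add(5, -6) = -1)
Mul(Add(2, Pow(Add(Function('k')(S, Function('C')(2, -1)), -4), 2)), 9) = Mul(Add(2, Pow(Add(-1, -4), 2)), 9) = Mul(Add(2, Pow(-5, 2)), 9) = Mul(Add(2, 25), 9) = Mul(27, 9) = 243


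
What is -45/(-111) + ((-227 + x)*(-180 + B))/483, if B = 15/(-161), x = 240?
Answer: -4260050/959077 ≈ -4.4418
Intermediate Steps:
B = -15/161 (B = 15*(-1/161) = -15/161 ≈ -0.093168)
-45/(-111) + ((-227 + x)*(-180 + B))/483 = -45/(-111) + ((-227 + 240)*(-180 - 15/161))/483 = -45*(-1/111) + (13*(-28995/161))*(1/483) = 15/37 - 376935/161*1/483 = 15/37 - 125645/25921 = -4260050/959077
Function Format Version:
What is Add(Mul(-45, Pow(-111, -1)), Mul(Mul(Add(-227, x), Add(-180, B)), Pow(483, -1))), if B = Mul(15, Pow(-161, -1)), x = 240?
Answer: Rational(-4260050, 959077) ≈ -4.4418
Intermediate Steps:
B = Rational(-15, 161) (B = Mul(15, Rational(-1, 161)) = Rational(-15, 161) ≈ -0.093168)
Add(Mul(-45, Pow(-111, -1)), Mul(Mul(Add(-227, x), Add(-180, B)), Pow(483, -1))) = Add(Mul(-45, Pow(-111, -1)), Mul(Mul(Add(-227, 240), Add(-180, Rational(-15, 161))), Pow(483, -1))) = Add(Mul(-45, Rational(-1, 111)), Mul(Mul(13, Rational(-28995, 161)), Rational(1, 483))) = Add(Rational(15, 37), Mul(Rational(-376935, 161), Rational(1, 483))) = Add(Rational(15, 37), Rational(-125645, 25921)) = Rational(-4260050, 959077)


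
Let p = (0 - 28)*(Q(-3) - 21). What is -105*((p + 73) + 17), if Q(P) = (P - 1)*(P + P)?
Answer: -630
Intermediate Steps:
Q(P) = 2*P*(-1 + P) (Q(P) = (-1 + P)*(2*P) = 2*P*(-1 + P))
p = -84 (p = (0 - 28)*(2*(-3)*(-1 - 3) - 21) = -28*(2*(-3)*(-4) - 21) = -28*(24 - 21) = -28*3 = -84)
-105*((p + 73) + 17) = -105*((-84 + 73) + 17) = -105*(-11 + 17) = -105*6 = -630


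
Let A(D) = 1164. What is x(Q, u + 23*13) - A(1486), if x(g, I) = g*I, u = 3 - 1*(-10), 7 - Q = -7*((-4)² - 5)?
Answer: 25044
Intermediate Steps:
Q = 84 (Q = 7 - (-7)*((-4)² - 5) = 7 - (-7)*(16 - 5) = 7 - (-7)*11 = 7 - 1*(-77) = 7 + 77 = 84)
u = 13 (u = 3 + 10 = 13)
x(g, I) = I*g
x(Q, u + 23*13) - A(1486) = (13 + 23*13)*84 - 1*1164 = (13 + 299)*84 - 1164 = 312*84 - 1164 = 26208 - 1164 = 25044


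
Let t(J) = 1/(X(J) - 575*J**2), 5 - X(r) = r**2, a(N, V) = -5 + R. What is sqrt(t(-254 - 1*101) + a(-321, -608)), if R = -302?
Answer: I*sqrt(1617695192073190070)/72590395 ≈ 17.521*I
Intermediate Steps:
a(N, V) = -307 (a(N, V) = -5 - 302 = -307)
X(r) = 5 - r**2
t(J) = 1/(5 - 576*J**2) (t(J) = 1/((5 - J**2) - 575*J**2) = 1/(5 - 576*J**2))
sqrt(t(-254 - 1*101) + a(-321, -608)) = sqrt(-1/(-5 + 576*(-254 - 1*101)**2) - 307) = sqrt(-1/(-5 + 576*(-254 - 101)**2) - 307) = sqrt(-1/(-5 + 576*(-355)**2) - 307) = sqrt(-1/(-5 + 576*126025) - 307) = sqrt(-1/(-5 + 72590400) - 307) = sqrt(-1/72590395 - 307) = sqrt(-22285251266/72590395) = I*sqrt(1617695192073190070)/72590395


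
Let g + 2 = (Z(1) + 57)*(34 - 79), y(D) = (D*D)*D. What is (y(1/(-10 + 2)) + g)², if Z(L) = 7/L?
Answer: 2177351092225/262144 ≈ 8.3059e+6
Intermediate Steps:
y(D) = D³ (y(D) = D²*D = D³)
g = -2882 (g = -2 + (7/1 + 57)*(34 - 79) = -2 + (7*1 + 57)*(-45) = -2 + (7 + 57)*(-45) = -2 + 64*(-45) = -2 - 2880 = -2882)
(y(1/(-10 + 2)) + g)² = ((1/(-10 + 2))³ - 2882)² = ((1/(-8))³ - 2882)² = ((-⅛)³ - 2882)² = (-1/512 - 2882)² = (-1475585/512)² = 2177351092225/262144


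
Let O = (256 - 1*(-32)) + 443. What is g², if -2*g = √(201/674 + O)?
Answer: 492895/2696 ≈ 182.82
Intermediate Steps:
O = 731 (O = (256 + 32) + 443 = 288 + 443 = 731)
g = -√332211230/1348 (g = -√(201/674 + 731)/2 = -√332211230/1348 ≈ -13.521)
g² = (-√332211230/1348)² = 492895/2696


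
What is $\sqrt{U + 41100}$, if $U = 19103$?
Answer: $\sqrt{60203} \approx 245.36$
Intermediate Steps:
$\sqrt{U + 41100} = \sqrt{19103 + 41100} = \sqrt{60203}$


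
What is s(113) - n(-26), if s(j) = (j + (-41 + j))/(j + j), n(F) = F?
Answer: 6061/226 ≈ 26.819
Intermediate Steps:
s(j) = (-41 + 2*j)/(2*j) (s(j) = (-41 + 2*j)/((2*j)) = (-41 + 2*j)*(1/(2*j)) = (-41 + 2*j)/(2*j))
s(113) - n(-26) = (-41/2 + 113)/113 - 1*(-26) = (1/113)*(185/2) + 26 = 185/226 + 26 = 6061/226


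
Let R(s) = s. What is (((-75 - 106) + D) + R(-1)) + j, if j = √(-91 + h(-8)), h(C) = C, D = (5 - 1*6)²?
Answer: -181 + 3*I*√11 ≈ -181.0 + 9.9499*I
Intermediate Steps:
D = 1 (D = (5 - 6)² = (-1)² = 1)
j = 3*I*√11 (j = √(-91 - 8) = √(-99) = 3*I*√11 ≈ 9.9499*I)
(((-75 - 106) + D) + R(-1)) + j = (((-75 - 106) + 1) - 1) + 3*I*√11 = ((-181 + 1) - 1) + 3*I*√11 = (-180 - 1) + 3*I*√11 = -181 + 3*I*√11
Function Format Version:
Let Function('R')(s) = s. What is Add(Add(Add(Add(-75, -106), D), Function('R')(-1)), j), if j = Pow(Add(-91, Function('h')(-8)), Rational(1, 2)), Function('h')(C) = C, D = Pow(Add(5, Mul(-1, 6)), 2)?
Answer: Add(-181, Mul(3, I, Pow(11, Rational(1, 2)))) ≈ Add(-181.00, Mul(9.9499, I))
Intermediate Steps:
D = 1 (D = Pow(Add(5, -6), 2) = Pow(-1, 2) = 1)
j = Mul(3, I, Pow(11, Rational(1, 2))) (j = Pow(Add(-91, -8), Rational(1, 2)) = Pow(-99, Rational(1, 2)) = Mul(3, I, Pow(11, Rational(1, 2))) ≈ Mul(9.9499, I))
Add(Add(Add(Add(-75, -106), D), Function('R')(-1)), j) = Add(Add(Add(Add(-75, -106), 1), -1), Mul(3, I, Pow(11, Rational(1, 2)))) = Add(Add(Add(-181, 1), -1), Mul(3, I, Pow(11, Rational(1, 2)))) = Add(Add(-180, -1), Mul(3, I, Pow(11, Rational(1, 2)))) = Add(-181, Mul(3, I, Pow(11, Rational(1, 2))))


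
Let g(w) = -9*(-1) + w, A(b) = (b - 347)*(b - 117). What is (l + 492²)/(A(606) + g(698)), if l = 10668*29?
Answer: 275718/63679 ≈ 4.3298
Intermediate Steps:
A(b) = (-347 + b)*(-117 + b)
l = 309372
g(w) = 9 + w
(l + 492²)/(A(606) + g(698)) = (309372 + 492²)/((40599 + 606² - 464*606) + (9 + 698)) = (309372 + 242064)/((40599 + 367236 - 281184) + 707) = 551436/(126651 + 707) = 551436/127358 = 551436*(1/127358) = 275718/63679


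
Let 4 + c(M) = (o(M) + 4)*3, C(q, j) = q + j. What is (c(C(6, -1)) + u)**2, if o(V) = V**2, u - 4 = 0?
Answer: 7569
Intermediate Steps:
u = 4 (u = 4 + 0 = 4)
C(q, j) = j + q
c(M) = 8 + 3*M**2 (c(M) = -4 + (M**2 + 4)*3 = -4 + (4 + M**2)*3 = -4 + (12 + 3*M**2) = 8 + 3*M**2)
(c(C(6, -1)) + u)**2 = ((8 + 3*(-1 + 6)**2) + 4)**2 = ((8 + 3*5**2) + 4)**2 = ((8 + 3*25) + 4)**2 = ((8 + 75) + 4)**2 = (83 + 4)**2 = 87**2 = 7569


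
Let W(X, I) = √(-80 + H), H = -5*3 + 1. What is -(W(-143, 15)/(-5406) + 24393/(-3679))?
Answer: 24393/3679 + I*√94/5406 ≈ 6.6303 + 0.0017934*I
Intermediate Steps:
H = -14 (H = -15 + 1 = -14)
W(X, I) = I*√94 (W(X, I) = √(-80 - 14) = √(-94) = I*√94)
-(W(-143, 15)/(-5406) + 24393/(-3679)) = -((I*√94)/(-5406) + 24393/(-3679)) = -((I*√94)*(-1/5406) + 24393*(-1/3679)) = -(-I*√94/5406 - 24393/3679) = -(-24393/3679 - I*√94/5406) = 24393/3679 + I*√94/5406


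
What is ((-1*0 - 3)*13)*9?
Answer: -351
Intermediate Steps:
((-1*0 - 3)*13)*9 = ((0 - 3)*13)*9 = -3*13*9 = -39*9 = -351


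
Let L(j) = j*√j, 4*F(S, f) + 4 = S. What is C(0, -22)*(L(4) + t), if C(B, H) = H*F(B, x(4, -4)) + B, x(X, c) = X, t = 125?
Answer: 2926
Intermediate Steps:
F(S, f) = -1 + S/4
C(B, H) = B + H*(-1 + B/4) (C(B, H) = H*(-1 + B/4) + B = B + H*(-1 + B/4))
L(j) = j^(3/2)
C(0, -22)*(L(4) + t) = (0 - 1*(-22) + (¼)*0*(-22))*(4^(3/2) + 125) = (0 + 22 + 0)*(8 + 125) = 22*133 = 2926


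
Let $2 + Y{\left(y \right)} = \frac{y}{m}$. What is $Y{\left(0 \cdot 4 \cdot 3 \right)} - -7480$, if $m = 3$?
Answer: $7478$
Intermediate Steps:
$Y{\left(y \right)} = -2 + \frac{y}{3}$
$Y{\left(0 \cdot 4 \cdot 3 \right)} - -7480 = \left(-2 + \frac{0 \cdot 4 \cdot 3}{3}\right) - -7480 = \left(-2 + \frac{0 \cdot 3}{3}\right) + 7480 = \left(-2 + \frac{1}{3} \cdot 0\right) + 7480 = \left(-2 + 0\right) + 7480 = -2 + 7480 = 7478$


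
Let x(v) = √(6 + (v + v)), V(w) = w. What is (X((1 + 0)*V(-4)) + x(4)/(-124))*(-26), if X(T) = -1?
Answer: 26 + 13*√14/62 ≈ 26.785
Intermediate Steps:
x(v) = √(6 + 2*v)
(X((1 + 0)*V(-4)) + x(4)/(-124))*(-26) = (-1 + √(6 + 2*4)/(-124))*(-26) = (-1 + √(6 + 8)*(-1/124))*(-26) = (-1 + √14*(-1/124))*(-26) = (-1 - √14/124)*(-26) = 26 + 13*√14/62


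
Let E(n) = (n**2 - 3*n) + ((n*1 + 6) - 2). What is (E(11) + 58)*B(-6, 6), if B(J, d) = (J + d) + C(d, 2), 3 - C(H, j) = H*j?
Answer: -1449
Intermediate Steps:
C(H, j) = 3 - H*j
B(J, d) = 3 + J - d (B(J, d) = (J + d) + (3 - 1*d*2) = (J + d) + (3 - 2*d) = 3 + J - d)
E(n) = 4 + n**2 - 2*n (E(n) = (n**2 - 3*n) + ((n + 6) - 2) = (n**2 - 3*n) + ((6 + n) - 2) = (n**2 - 3*n) + (4 + n) = 4 + n**2 - 2*n)
(E(11) + 58)*B(-6, 6) = ((4 + 11**2 - 2*11) + 58)*(3 - 6 - 1*6) = ((4 + 121 - 22) + 58)*(3 - 6 - 6) = (103 + 58)*(-9) = 161*(-9) = -1449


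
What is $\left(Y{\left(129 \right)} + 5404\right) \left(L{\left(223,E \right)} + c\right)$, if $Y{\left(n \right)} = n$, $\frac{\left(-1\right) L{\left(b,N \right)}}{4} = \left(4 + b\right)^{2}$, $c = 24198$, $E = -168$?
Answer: $-1006552294$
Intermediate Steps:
$L{\left(b,N \right)} = - 4 \left(4 + b\right)^{2}$
$\left(Y{\left(129 \right)} + 5404\right) \left(L{\left(223,E \right)} + c\right) = \left(129 + 5404\right) \left(- 4 \left(4 + 223\right)^{2} + 24198\right) = 5533 \left(- 4 \cdot 227^{2} + 24198\right) = 5533 \left(\left(-4\right) 51529 + 24198\right) = 5533 \left(-206116 + 24198\right) = 5533 \left(-181918\right) = -1006552294$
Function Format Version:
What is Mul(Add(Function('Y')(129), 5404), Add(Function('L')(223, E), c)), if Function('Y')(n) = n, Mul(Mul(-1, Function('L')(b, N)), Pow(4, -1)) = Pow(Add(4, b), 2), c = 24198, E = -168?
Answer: -1006552294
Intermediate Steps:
Function('L')(b, N) = Mul(-4, Pow(Add(4, b), 2))
Mul(Add(Function('Y')(129), 5404), Add(Function('L')(223, E), c)) = Mul(Add(129, 5404), Add(Mul(-4, Pow(Add(4, 223), 2)), 24198)) = Mul(5533, Add(Mul(-4, Pow(227, 2)), 24198)) = Mul(5533, Add(Mul(-4, 51529), 24198)) = Mul(5533, Add(-206116, 24198)) = Mul(5533, -181918) = -1006552294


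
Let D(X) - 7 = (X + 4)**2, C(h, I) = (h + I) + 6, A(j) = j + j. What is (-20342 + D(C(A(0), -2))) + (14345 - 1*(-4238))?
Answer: -1688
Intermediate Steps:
A(j) = 2*j
C(h, I) = 6 + I + h (C(h, I) = (I + h) + 6 = 6 + I + h)
D(X) = 7 + (4 + X)**2 (D(X) = 7 + (X + 4)**2 = 7 + (4 + X)**2)
(-20342 + D(C(A(0), -2))) + (14345 - 1*(-4238)) = (-20342 + (7 + (4 + (6 - 2 + 2*0))**2)) + (14345 - 1*(-4238)) = (-20342 + (7 + (4 + (6 - 2 + 0))**2)) + (14345 + 4238) = (-20342 + (7 + (4 + 4)**2)) + 18583 = (-20342 + (7 + 8**2)) + 18583 = (-20342 + (7 + 64)) + 18583 = (-20342 + 71) + 18583 = -20271 + 18583 = -1688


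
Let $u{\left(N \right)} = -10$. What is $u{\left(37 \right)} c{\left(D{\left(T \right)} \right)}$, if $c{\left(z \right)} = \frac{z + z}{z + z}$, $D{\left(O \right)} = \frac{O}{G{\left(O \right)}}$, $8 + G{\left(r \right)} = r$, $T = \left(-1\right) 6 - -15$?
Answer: $-10$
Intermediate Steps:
$T = 9$ ($T = -6 + 15 = 9$)
$G{\left(r \right)} = -8 + r$
$D{\left(O \right)} = \frac{O}{-8 + O}$
$c{\left(z \right)} = 1$ ($c{\left(z \right)} = \frac{2 z}{2 z} = 2 z \frac{1}{2 z} = 1$)
$u{\left(37 \right)} c{\left(D{\left(T \right)} \right)} = \left(-10\right) 1 = -10$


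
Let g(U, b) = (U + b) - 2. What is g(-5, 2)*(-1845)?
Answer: 9225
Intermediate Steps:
g(U, b) = -2 + U + b
g(-5, 2)*(-1845) = (-2 - 5 + 2)*(-1845) = -5*(-1845) = 9225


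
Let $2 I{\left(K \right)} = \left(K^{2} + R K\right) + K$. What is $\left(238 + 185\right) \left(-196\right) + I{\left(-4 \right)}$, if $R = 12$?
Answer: $-82926$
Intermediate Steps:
$I{\left(K \right)} = \frac{K^{2}}{2} + \frac{13 K}{2}$ ($I{\left(K \right)} = \frac{\left(K^{2} + 12 K\right) + K}{2} = \frac{K^{2} + 13 K}{2} = \frac{K^{2}}{2} + \frac{13 K}{2}$)
$\left(238 + 185\right) \left(-196\right) + I{\left(-4 \right)} = \left(238 + 185\right) \left(-196\right) + \frac{1}{2} \left(-4\right) \left(13 - 4\right) = 423 \left(-196\right) + \frac{1}{2} \left(-4\right) 9 = -82908 - 18 = -82926$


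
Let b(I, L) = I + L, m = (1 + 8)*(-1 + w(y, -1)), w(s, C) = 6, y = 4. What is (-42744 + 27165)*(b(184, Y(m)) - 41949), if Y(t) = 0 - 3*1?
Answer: 650703672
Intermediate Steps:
m = 45 (m = (1 + 8)*(-1 + 6) = 9*5 = 45)
Y(t) = -3 (Y(t) = 0 - 3 = -3)
(-42744 + 27165)*(b(184, Y(m)) - 41949) = (-42744 + 27165)*((184 - 3) - 41949) = -15579*(181 - 41949) = -15579*(-41768) = 650703672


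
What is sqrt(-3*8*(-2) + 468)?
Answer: 2*sqrt(129) ≈ 22.716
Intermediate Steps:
sqrt(-3*8*(-2) + 468) = sqrt(-24*(-2) + 468) = sqrt(48 + 468) = sqrt(516) = 2*sqrt(129)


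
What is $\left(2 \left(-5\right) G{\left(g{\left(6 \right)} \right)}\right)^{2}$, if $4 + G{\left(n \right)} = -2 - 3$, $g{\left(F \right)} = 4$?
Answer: $8100$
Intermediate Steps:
$G{\left(n \right)} = -9$ ($G{\left(n \right)} = -4 - 5 = -9$)
$\left(2 \left(-5\right) G{\left(g{\left(6 \right)} \right)}\right)^{2} = \left(2 \left(-5\right) \left(-9\right)\right)^{2} = \left(\left(-10\right) \left(-9\right)\right)^{2} = 90^{2} = 8100$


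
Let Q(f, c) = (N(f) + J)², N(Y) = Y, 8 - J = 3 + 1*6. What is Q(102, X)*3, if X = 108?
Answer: 30603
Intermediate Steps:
J = -1 (J = 8 - (3 + 1*6) = 8 - (3 + 6) = 8 - 1*9 = 8 - 9 = -1)
Q(f, c) = (-1 + f)² (Q(f, c) = (f - 1)² = (-1 + f)²)
Q(102, X)*3 = (-1 + 102)²*3 = 101²*3 = 10201*3 = 30603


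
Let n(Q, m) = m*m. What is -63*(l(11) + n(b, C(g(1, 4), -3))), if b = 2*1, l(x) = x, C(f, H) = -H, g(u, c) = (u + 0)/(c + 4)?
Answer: -1260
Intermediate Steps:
g(u, c) = u/(4 + c)
b = 2
n(Q, m) = m²
-63*(l(11) + n(b, C(g(1, 4), -3))) = -63*(11 + (-1*(-3))²) = -63*(11 + 3²) = -63*(11 + 9) = -63*20 = -1260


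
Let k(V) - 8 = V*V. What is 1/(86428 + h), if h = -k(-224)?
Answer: 1/36244 ≈ 2.7591e-5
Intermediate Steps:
k(V) = 8 + V² (k(V) = 8 + V*V = 8 + V²)
h = -50184 (h = -(8 + (-224)²) = -(8 + 50176) = -1*50184 = -50184)
1/(86428 + h) = 1/(86428 - 50184) = 1/36244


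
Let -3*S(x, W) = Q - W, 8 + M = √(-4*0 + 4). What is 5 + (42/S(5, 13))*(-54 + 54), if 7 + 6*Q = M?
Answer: 5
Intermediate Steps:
M = -6 (M = -8 + √(-4*0 + 4) = -8 + √(0 + 4) = -8 + √4 = -8 + 2 = -6)
Q = -13/6 (Q = -7/6 + (⅙)*(-6) = -7/6 - 1 = -13/6 ≈ -2.1667)
S(x, W) = 13/18 + W/3 (S(x, W) = -(-13/6 - W)/3 = 13/18 + W/3)
5 + (42/S(5, 13))*(-54 + 54) = 5 + (42/(13/18 + (⅓)*13))*(-54 + 54) = 5 + (42/(13/18 + 13/3))*0 = 5 + (42/(91/18))*0 = 5 + (42*(18/91))*0 = 5 + (108/13)*0 = 5 + 0 = 5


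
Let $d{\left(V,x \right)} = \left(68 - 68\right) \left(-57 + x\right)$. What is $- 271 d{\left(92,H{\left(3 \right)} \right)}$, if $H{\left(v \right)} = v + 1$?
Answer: $0$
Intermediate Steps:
$H{\left(v \right)} = 1 + v$
$d{\left(V,x \right)} = 0$ ($d{\left(V,x \right)} = 0 \left(-57 + x\right) = 0$)
$- 271 d{\left(92,H{\left(3 \right)} \right)} = \left(-271\right) 0 = 0$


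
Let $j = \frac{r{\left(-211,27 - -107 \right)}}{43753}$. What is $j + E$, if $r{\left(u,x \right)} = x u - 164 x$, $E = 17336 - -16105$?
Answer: $\frac{1463093823}{43753} \approx 33440.0$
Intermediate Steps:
$E = 33441$ ($E = 17336 + 16105 = 33441$)
$r{\left(u,x \right)} = - 164 x + u x$ ($r{\left(u,x \right)} = u x - 164 x = - 164 x + u x$)
$j = - \frac{50250}{43753}$ ($j = \frac{\left(27 - -107\right) \left(-164 - 211\right)}{43753} = \left(27 + 107\right) \left(-375\right) \frac{1}{43753} = 134 \left(-375\right) \frac{1}{43753} = \left(-50250\right) \frac{1}{43753} = - \frac{50250}{43753} \approx -1.1485$)
$j + E = - \frac{50250}{43753} + 33441 = \frac{1463093823}{43753}$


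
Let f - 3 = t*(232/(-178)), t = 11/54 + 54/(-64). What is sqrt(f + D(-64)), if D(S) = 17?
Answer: sqrt(213876078)/3204 ≈ 4.5645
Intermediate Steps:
t = -553/864 (t = 11*(1/54) + 54*(-1/64) = 11/54 - 27/32 = -553/864 ≈ -0.64005)
f = 73709/19224 (f = 3 - 16037/(108*(-178)) = 3 - 16037*(-1)/(108*178) = 3 - 553/864*(-116/89) = 3 + 16037/19224 = 73709/19224 ≈ 3.8342)
sqrt(f + D(-64)) = sqrt(73709/19224 + 17) = sqrt(400517/19224) = sqrt(213876078)/3204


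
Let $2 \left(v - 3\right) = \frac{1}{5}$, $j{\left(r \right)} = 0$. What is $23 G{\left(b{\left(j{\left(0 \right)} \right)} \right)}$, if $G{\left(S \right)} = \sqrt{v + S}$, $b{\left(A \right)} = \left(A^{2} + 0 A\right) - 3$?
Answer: $\frac{23 \sqrt{10}}{10} \approx 7.2732$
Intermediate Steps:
$v = \frac{31}{10}$ ($v = 3 + \frac{1}{2 \cdot 5} = 3 + \frac{1}{2} \cdot \frac{1}{5} = 3 + \frac{1}{10} = \frac{31}{10} \approx 3.1$)
$b{\left(A \right)} = -3 + A^{2}$ ($b{\left(A \right)} = \left(A^{2} + 0\right) - 3 = A^{2} - 3 = -3 + A^{2}$)
$G{\left(S \right)} = \sqrt{\frac{31}{10} + S}$
$23 G{\left(b{\left(j{\left(0 \right)} \right)} \right)} = 23 \frac{\sqrt{310 + 100 \left(-3 + 0^{2}\right)}}{10} = 23 \frac{\sqrt{310 + 100 \left(-3 + 0\right)}}{10} = 23 \frac{\sqrt{310 + 100 \left(-3\right)}}{10} = 23 \frac{\sqrt{310 - 300}}{10} = 23 \frac{\sqrt{10}}{10} = \frac{23 \sqrt{10}}{10}$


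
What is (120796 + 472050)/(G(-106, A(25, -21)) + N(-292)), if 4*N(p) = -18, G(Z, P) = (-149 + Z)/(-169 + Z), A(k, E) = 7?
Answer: -65213060/393 ≈ -1.6594e+5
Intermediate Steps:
G(Z, P) = (-149 + Z)/(-169 + Z)
N(p) = -9/2 (N(p) = (1/4)*(-18) = -9/2)
(120796 + 472050)/(G(-106, A(25, -21)) + N(-292)) = (120796 + 472050)/((-149 - 106)/(-169 - 106) - 9/2) = 592846/(-255/(-275) - 9/2) = 592846/(-1/275*(-255) - 9/2) = 592846/(51/55 - 9/2) = 592846/(-393/110) = 592846*(-110/393) = -65213060/393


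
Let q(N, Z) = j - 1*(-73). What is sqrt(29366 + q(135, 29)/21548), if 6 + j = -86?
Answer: sqrt(3408778043463)/10774 ≈ 171.36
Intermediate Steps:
j = -92 (j = -6 - 86 = -92)
q(N, Z) = -19 (q(N, Z) = -92 - 1*(-73) = -92 + 73 = -19)
sqrt(29366 + q(135, 29)/21548) = sqrt(29366 - 19/21548) = sqrt(632778549/21548) = sqrt(3408778043463)/10774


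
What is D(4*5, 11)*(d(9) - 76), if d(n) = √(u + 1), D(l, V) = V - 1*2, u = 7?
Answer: -684 + 18*√2 ≈ -658.54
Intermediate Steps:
D(l, V) = -2 + V (D(l, V) = V - 2 = -2 + V)
d(n) = 2*√2 (d(n) = √(7 + 1) = √8 = 2*√2)
D(4*5, 11)*(d(9) - 76) = (-2 + 11)*(2*√2 - 76) = 9*(-76 + 2*√2) = -684 + 18*√2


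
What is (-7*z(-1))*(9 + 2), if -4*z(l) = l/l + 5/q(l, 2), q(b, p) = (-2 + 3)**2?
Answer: 231/2 ≈ 115.50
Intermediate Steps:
q(b, p) = 1 (q(b, p) = 1**2 = 1)
z(l) = -3/2 (z(l) = -(l/l + 5/1)/4 = -(1 + 5*1)/4 = -(1 + 5)/4 = -1/4*6 = -3/2)
(-7*z(-1))*(9 + 2) = (-7*(-3/2))*(9 + 2) = (21/2)*11 = 231/2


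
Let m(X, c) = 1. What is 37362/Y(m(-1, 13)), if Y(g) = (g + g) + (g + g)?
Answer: 18681/2 ≈ 9340.5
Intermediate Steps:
Y(g) = 4*g (Y(g) = 2*g + 2*g = 4*g)
37362/Y(m(-1, 13)) = 37362/((4*1)) = 37362/4 = 37362*(1/4) = 18681/2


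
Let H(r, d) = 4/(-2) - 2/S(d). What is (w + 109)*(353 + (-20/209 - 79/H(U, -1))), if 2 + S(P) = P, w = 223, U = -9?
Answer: 28598563/209 ≈ 1.3684e+5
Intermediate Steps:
S(P) = -2 + P
H(r, d) = -2 - 2/(-2 + d) (H(r, d) = 4/(-2) - 2/(-2 + d) = 4*(-½) - 2/(-2 + d) = -2 - 2/(-2 + d))
(w + 109)*(353 + (-20/209 - 79/H(U, -1))) = (223 + 109)*(353 + (-20/209 - 79*(-2 - 1)/(2*(1 - 1*(-1))))) = 332*(353 + (-20*1/209 - 79*(-3/(2*(1 + 1))))) = 332*(353 + (-20/209 - 79/(2*(-⅓)*2))) = 332*(353 + (-20/209 - 79/(-4/3))) = 332*(353 + (-20/209 - 79*(-¾))) = 332*(353 + (-20/209 + 237/4)) = 332*(353 + 49453/836) = 332*(344561/836) = 28598563/209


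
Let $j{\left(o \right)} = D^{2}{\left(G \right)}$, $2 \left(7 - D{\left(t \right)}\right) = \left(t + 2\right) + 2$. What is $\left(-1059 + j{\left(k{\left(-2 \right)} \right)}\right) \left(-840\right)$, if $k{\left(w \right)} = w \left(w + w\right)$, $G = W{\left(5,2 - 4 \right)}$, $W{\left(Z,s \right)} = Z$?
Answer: $884310$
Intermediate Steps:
$G = 5$
$D{\left(t \right)} = 5 - \frac{t}{2}$ ($D{\left(t \right)} = 7 - \frac{\left(t + 2\right) + 2}{2} = 7 - \frac{\left(2 + t\right) + 2}{2} = 7 - \frac{4 + t}{2} = 7 - \left(2 + \frac{t}{2}\right) = 5 - \frac{t}{2}$)
$k{\left(w \right)} = 2 w^{2}$ ($k{\left(w \right)} = w 2 w = 2 w^{2}$)
$j{\left(o \right)} = \frac{25}{4}$ ($j{\left(o \right)} = \left(5 - \frac{5}{2}\right)^{2} = \left(\frac{5}{2}\right)^{2} = \frac{25}{4}$)
$\left(-1059 + j{\left(k{\left(-2 \right)} \right)}\right) \left(-840\right) = \left(-1059 + \frac{25}{4}\right) \left(-840\right) = \left(- \frac{4211}{4}\right) \left(-840\right) = 884310$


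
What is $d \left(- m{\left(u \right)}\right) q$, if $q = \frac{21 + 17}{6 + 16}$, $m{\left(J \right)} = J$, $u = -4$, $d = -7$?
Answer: $- \frac{532}{11} \approx -48.364$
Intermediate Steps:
$q = \frac{19}{11}$ ($q = \frac{38}{22} = 38 \cdot \frac{1}{22} = \frac{19}{11} \approx 1.7273$)
$d \left(- m{\left(u \right)}\right) q = - 7 \left(\left(-1\right) \left(-4\right)\right) \frac{19}{11} = \left(-7\right) 4 \cdot \frac{19}{11} = \left(-28\right) \frac{19}{11} = - \frac{532}{11}$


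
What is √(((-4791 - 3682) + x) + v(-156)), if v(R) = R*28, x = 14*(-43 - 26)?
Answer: I*√13807 ≈ 117.5*I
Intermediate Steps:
x = -966 (x = 14*(-69) = -966)
v(R) = 28*R
√(((-4791 - 3682) + x) + v(-156)) = √(((-4791 - 3682) - 966) + 28*(-156)) = √((-8473 - 966) - 4368) = √(-9439 - 4368) = √(-13807) = I*√13807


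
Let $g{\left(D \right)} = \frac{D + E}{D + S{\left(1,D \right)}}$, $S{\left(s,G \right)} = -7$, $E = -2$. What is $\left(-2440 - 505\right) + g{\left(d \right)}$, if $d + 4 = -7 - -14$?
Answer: $- \frac{11781}{4} \approx -2945.3$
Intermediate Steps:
$d = 3$ ($d = -4 - -7 = -4 + \left(-7 + 14\right) = -4 + 7 = 3$)
$g{\left(D \right)} = \frac{-2 + D}{-7 + D}$ ($g{\left(D \right)} = \frac{D - 2}{D - 7} = \frac{-2 + D}{-7 + D}$)
$\left(-2440 - 505\right) + g{\left(d \right)} = \left(-2440 - 505\right) + \frac{-2 + 3}{-7 + 3} = -2945 + \frac{1}{-4} \cdot 1 = -2945 - \frac{1}{4} = - \frac{11781}{4}$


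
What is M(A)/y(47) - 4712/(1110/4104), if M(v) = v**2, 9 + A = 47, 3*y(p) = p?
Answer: -150679956/8695 ≈ -17330.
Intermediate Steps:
y(p) = p/3
A = 38 (A = -9 + 47 = 38)
M(A)/y(47) - 4712/(1110/4104) = 38**2/(((1/3)*47)) - 4712/(1110/4104) = 1444/(47/3) - 4712/(1110*(1/4104)) = 1444*(3/47) - 4712/185/684 = 4332/47 - 4712*684/185 = 4332/47 - 3223008/185 = -150679956/8695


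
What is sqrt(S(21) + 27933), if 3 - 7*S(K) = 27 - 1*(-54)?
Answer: 9*sqrt(16891)/7 ≈ 167.10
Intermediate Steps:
S(K) = -78/7 (S(K) = 3/7 - (27 - 1*(-54))/7 = 3/7 - (27 + 54)/7 = 3/7 - 1/7*81 = 3/7 - 81/7 = -78/7)
sqrt(S(21) + 27933) = sqrt(-78/7 + 27933) = sqrt(195453/7) = 9*sqrt(16891)/7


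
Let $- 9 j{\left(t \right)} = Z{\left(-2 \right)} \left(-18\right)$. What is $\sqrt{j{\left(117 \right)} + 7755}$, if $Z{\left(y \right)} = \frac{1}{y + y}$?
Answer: $\frac{\sqrt{31018}}{2} \approx 88.06$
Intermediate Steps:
$Z{\left(y \right)} = \frac{1}{2 y}$
$j{\left(t \right)} = - \frac{1}{2}$ ($j{\left(t \right)} = - \frac{\frac{1}{2 \left(-2\right)} \left(-18\right)}{9} = - \frac{\frac{1}{2} \left(- \frac{1}{2}\right) \left(-18\right)}{9} = - \frac{\left(- \frac{1}{4}\right) \left(-18\right)}{9} = \left(- \frac{1}{9}\right) \frac{9}{2} = - \frac{1}{2}$)
$\sqrt{j{\left(117 \right)} + 7755} = \sqrt{- \frac{1}{2} + 7755} = \sqrt{\frac{15509}{2}} = \frac{\sqrt{31018}}{2}$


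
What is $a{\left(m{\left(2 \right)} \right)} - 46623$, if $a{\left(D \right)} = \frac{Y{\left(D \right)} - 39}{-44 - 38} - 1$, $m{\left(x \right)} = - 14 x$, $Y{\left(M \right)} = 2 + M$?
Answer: $- \frac{3823103}{82} \approx -46623.0$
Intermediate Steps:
$a{\left(D \right)} = - \frac{45}{82} - \frac{D}{82}$ ($a{\left(D \right)} = \frac{\left(2 + D\right) - 39}{-44 - 38} - 1 = \frac{-37 + D}{-82} - 1 = \left(-37 + D\right) \left(- \frac{1}{82}\right) - 1 = \left(\frac{37}{82} - \frac{D}{82}\right) - 1 = - \frac{45}{82} - \frac{D}{82}$)
$a{\left(m{\left(2 \right)} \right)} - 46623 = \left(- \frac{45}{82} - \frac{\left(-14\right) 2}{82}\right) - 46623 = \left(- \frac{45}{82} - - \frac{14}{41}\right) - 46623 = \left(- \frac{45}{82} + \frac{14}{41}\right) - 46623 = - \frac{17}{82} - 46623 = - \frac{3823103}{82}$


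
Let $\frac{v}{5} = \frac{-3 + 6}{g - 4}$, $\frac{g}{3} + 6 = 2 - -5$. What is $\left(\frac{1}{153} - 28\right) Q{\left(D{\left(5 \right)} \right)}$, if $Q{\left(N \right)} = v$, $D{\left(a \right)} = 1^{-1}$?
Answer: $\frac{21415}{51} \approx 419.9$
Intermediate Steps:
$g = 3$ ($g = -18 + 3 \left(2 - -5\right) = -18 + 3 \left(2 + 5\right) = -18 + 3 \cdot 7 = -18 + 21 = 3$)
$D{\left(a \right)} = 1$
$v = -15$ ($v = 5 \frac{-3 + 6}{3 - 4} = 5 \frac{3}{-1} = 5 \cdot 3 \left(-1\right) = 5 \left(-3\right) = -15$)
$Q{\left(N \right)} = -15$
$\left(\frac{1}{153} - 28\right) Q{\left(D{\left(5 \right)} \right)} = \left(\frac{1}{153} - 28\right) \left(-15\right) = \left(- \frac{4283}{153}\right) \left(-15\right) = \frac{21415}{51}$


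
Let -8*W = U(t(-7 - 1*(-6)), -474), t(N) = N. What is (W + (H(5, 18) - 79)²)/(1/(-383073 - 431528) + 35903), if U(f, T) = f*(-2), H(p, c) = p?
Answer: 5947401901/38995492936 ≈ 0.15252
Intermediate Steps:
U(f, T) = -2*f
W = -¼ (W = -(-1)*(-7 - 1*(-6))/4 = -(-1)*(-7 + 6)/4 = -(-1)*(-1)/4 = -⅛*2 = -¼ ≈ -0.25000)
(W + (H(5, 18) - 79)²)/(1/(-383073 - 431528) + 35903) = (-¼ + (5 - 79)²)/(1/(-383073 - 431528) + 35903) = (-¼ + (-74)²)/(1/(-814601) + 35903) = (-¼ + 5476)/(-1/814601 + 35903) = 21903/(4*(29246619702/814601)) = (21903/4)*(814601/29246619702) = 5947401901/38995492936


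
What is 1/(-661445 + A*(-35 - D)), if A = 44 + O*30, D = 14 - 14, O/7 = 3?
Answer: -1/685035 ≈ -1.4598e-6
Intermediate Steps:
O = 21 (O = 7*3 = 21)
D = 0
A = 674 (A = 44 + 21*30 = 44 + 630 = 674)
1/(-661445 + A*(-35 - D)) = 1/(-661445 + 674*(-35 - 1*0)) = 1/(-661445 + 674*(-35 + 0)) = 1/(-661445 + 674*(-35)) = 1/(-661445 - 23590) = 1/(-685035) = -1/685035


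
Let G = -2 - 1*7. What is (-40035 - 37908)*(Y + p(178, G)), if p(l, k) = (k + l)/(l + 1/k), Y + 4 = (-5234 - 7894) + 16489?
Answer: -419027647554/1601 ≈ -2.6173e+8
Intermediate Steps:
Y = 3357 (Y = -4 + ((-5234 - 7894) + 16489) = -4 + (-13128 + 16489) = -4 + 3361 = 3357)
G = -9 (G = -2 - 7 = -9)
p(l, k) = (k + l)/(l + 1/k)
(-40035 - 37908)*(Y + p(178, G)) = (-40035 - 37908)*(3357 - 9*(-9 + 178)/(1 - 9*178)) = -77943*(3357 - 9*169/(1 - 1602)) = -77943*(3357 - 9*169/(-1601)) = -77943*(3357 - 9*(-1/1601)*169) = -77943*(3357 + 1521/1601) = -77943*5376078/1601 = -419027647554/1601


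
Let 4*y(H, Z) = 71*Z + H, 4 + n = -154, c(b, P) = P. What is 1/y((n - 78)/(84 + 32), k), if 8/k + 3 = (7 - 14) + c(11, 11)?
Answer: 116/16413 ≈ 0.0070676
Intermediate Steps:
n = -158 (n = -4 - 154 = -158)
k = 8 (k = 8/(-3 + ((7 - 14) + 11)) = 8/(-3 + (-7 + 11)) = 8/(-3 + 4) = 8/1 = 8*1 = 8)
y(H, Z) = H/4 + 71*Z/4 (y(H, Z) = (71*Z + H)/4 = (H + 71*Z)/4 = H/4 + 71*Z/4)
1/y((n - 78)/(84 + 32), k) = 1/(((-158 - 78)/(84 + 32))/4 + (71/4)*8) = 1/((-236/116)/4 + 142) = 1/((-236*1/116)/4 + 142) = 1/((¼)*(-59/29) + 142) = 1/(-59/116 + 142) = 1/(16413/116) = 116/16413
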